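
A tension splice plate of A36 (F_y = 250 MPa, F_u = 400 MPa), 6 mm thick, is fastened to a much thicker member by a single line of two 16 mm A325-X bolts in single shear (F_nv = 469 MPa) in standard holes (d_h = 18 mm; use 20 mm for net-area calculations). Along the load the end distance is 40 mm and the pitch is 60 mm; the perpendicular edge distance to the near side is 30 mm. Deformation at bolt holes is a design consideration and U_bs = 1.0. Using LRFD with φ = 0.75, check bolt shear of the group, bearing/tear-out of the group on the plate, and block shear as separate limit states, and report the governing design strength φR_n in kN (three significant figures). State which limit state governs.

Bolt shear: A_b = π·16²/4 = 201.1 mm²; R_n = 469 × 201.1 × 2 × 1 / 1000 = 188.6 kN → 0.75 × 188.6 = 141 kN.
Bearing: edge l_c = 31, r_n = 89.28 kN; interior l_c = 42, r_n = 92.16 kN; R_n = 89.28 + 1·92.16 = 181.4 kN → 136 kN.
Block shear: A_gv = 600, A_nv = 420, A_nt = 120 mm²; R_n = min(0.6F_uA_nv, 0.6F_yA_gv) + U_bs·F_u·A_nt = 138 kN → 104 kN.
Block shear governs: 104 kN.

104 kN (block shear governs)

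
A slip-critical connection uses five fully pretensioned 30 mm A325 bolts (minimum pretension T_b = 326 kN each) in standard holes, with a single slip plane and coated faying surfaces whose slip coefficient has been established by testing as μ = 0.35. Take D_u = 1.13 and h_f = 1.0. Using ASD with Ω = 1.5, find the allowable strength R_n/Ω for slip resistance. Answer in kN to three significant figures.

430 kN

R_n = μ · D_u · h_f · T_b · n_s · n_b = 0.35 × 1.13 × 1.0 × 326 × 1 × 5 = 644.7 kN.
Allowable strength R_n/Ω = 644.7 / 1.5 = 430 kN.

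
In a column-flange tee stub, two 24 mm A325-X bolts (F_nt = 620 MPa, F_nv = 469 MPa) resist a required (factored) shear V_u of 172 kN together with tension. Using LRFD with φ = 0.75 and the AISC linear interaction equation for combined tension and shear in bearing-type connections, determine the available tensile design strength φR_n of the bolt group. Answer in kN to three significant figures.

A_b = π·24²/4 = 452.4 mm²; f_rv = 172 × 1000 / (2 × 452.4) = 190.1 MPa.
F'_nt = 1.3 F_nt − (F_nt / φF_nv) f_rv = 1.3·620 − (620/(0.75·469))·190.1 = 470.9 MPa, capped at F_nt → F'_nt = 470.9 MPa.
R_n = F'_nt · A_b · n = 470.9 × 452.4 × 2 / 1000 = 426.1 kN.
Design strength φR_n = 0.75 × 426.1 = 320 kN.

320 kN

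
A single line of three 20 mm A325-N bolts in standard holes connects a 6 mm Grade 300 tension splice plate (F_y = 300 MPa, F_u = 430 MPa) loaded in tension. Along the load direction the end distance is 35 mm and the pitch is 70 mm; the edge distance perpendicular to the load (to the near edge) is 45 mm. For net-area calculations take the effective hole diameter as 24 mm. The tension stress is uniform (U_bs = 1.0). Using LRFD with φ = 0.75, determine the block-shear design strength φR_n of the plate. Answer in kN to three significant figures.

Shear plane L_v = 35 + 2·70 = 175 mm; A_gv = 175 × 6 = 1050 mm².
A_nv = (175 − 2.5·24) × 6 = 690 mm².
A_nt = (45 − 0.5·24) × 6 = 198 mm².
0.6 F_u A_nv = 178 kN; 0.6 F_y A_gv = 189 kN → shear rupture governs the shear term.
R_n = 178 + 1.0 × 430 × 198 / 1000 = 263.2 kN.
Design strength φR_n = 0.75 × 263.2 = 197 kN.

197 kN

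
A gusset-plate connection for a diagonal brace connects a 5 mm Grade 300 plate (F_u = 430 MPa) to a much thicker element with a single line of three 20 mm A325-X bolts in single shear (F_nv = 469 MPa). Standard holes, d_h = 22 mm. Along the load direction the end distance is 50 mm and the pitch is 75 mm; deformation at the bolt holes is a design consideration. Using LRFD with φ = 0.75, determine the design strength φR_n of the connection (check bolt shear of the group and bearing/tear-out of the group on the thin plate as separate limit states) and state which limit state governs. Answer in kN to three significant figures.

Bolt shear: A_b = π·20²/4 = 314.2 mm²; R_n = 469 × 314.2 × 3 × 1 / 1000 = 442 kN → 0.75 × 442 = 332 kN.
Bearing (1.2 l_c t F_u ≤ 2.4 d t F_u): upper limit = 2.4·20·5·430 / 1000 = 103.2 kN.
  Edge l_c = 50 − 22/2 = 39 → r_n = 100.6 kN; interior l_c = 75 − 22 = 53 → r_n = 103.2 kN.
  R_n,bearing = 1·100.6 + 2·103.2 = 307 kN → 0.75 × 307 = 230 kN.
Bearing governs: 230 kN.

230 kN (bearing governs)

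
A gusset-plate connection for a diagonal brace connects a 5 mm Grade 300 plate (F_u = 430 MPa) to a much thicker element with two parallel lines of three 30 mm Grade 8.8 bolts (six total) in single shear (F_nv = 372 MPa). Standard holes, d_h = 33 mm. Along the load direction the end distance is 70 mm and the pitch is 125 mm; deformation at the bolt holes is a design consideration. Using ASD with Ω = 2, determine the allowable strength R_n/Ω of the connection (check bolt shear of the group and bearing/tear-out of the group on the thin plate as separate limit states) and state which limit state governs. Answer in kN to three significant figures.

Bolt shear: A_b = π·30²/4 = 706.9 mm²; R_n = 372 × 706.9 × 6 × 1 / 1000 = 1578 kN → 1578 / 2 = 789 kN.
Bearing (1.2 l_c t F_u ≤ 2.4 d t F_u): upper limit = 2.4·30·5·430 / 1000 = 154.8 kN.
  Edge l_c = 70 − 33/2 = 53.5 → r_n = 138 kN; interior l_c = 125 − 33 = 92 → r_n = 154.8 kN.
  R_n,bearing = 2·138 + 4·154.8 = 895.3 kN → 895.3 / 2 = 448 kN.
Bearing governs: 448 kN.

448 kN (bearing governs)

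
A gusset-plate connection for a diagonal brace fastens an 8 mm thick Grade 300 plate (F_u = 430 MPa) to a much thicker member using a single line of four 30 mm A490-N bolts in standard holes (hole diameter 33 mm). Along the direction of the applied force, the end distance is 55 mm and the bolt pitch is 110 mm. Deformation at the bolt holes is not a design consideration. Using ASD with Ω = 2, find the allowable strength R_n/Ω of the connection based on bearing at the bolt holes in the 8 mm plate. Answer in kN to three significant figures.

564 kN

Per bolt r_n = 1.5 l_c t F_u ≤ 3.0 d t F_u; upper limit = 3.0 × 30 × 8 × 430 / 1000 = 309.6 kN.
Edge bolt: l_c = 55 − 33/2 = 38.5 mm → 1.5 × 38.5 × 8 × 430 / 1000 = 198.7 → r_n = 198.7 kN.
Interior bolts: l_c = 110 − 33 = 77 mm → 1.5 × 77 × 8 × 430 / 1000 = 397.3 → r_n = 309.6 kN.
R_n = 1 × 198.7 + 3 × 309.6 = 1127 kN.
Allowable strength R_n/Ω = 1127 / 2 = 564 kN.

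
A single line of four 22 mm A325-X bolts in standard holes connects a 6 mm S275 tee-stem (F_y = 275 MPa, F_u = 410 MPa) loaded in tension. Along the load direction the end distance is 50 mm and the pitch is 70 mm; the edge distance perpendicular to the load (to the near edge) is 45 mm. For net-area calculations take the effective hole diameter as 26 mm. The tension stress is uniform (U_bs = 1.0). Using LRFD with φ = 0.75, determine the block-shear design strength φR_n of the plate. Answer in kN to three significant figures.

Shear plane L_v = 50 + 3·70 = 260 mm; A_gv = 260 × 6 = 1560 mm².
A_nv = (260 − 3.5·26) × 6 = 1014 mm².
A_nt = (45 − 0.5·26) × 6 = 192 mm².
0.6 F_u A_nv = 249.4 kN; 0.6 F_y A_gv = 257.4 kN → shear rupture governs the shear term.
R_n = 249.4 + 1.0 × 410 × 192 / 1000 = 328.2 kN.
Design strength φR_n = 0.75 × 328.2 = 246 kN.

246 kN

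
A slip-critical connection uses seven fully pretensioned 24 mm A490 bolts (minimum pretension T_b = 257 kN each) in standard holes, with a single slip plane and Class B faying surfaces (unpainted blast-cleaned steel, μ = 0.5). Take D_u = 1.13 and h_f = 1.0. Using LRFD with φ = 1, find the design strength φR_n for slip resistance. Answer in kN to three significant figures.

1020 kN

R_n = μ · D_u · h_f · T_b · n_s · n_b = 0.5 × 1.13 × 1.0 × 257 × 1 × 7 = 1016 kN.
Design strength φR_n = 1 × 1016 = 1020 kN.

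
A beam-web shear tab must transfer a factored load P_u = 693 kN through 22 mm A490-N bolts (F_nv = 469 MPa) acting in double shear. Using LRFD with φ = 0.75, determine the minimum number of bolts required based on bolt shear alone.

A_b = π·22²/4 = 380.1 mm².
Per-bolt design strength φR_n = 0.75 × 469 × 380.1 × 2 / 1000 = 267.4 kN.
n ≥ 693 / 267.4 = 2.591 → use 3 bolts.

3 bolts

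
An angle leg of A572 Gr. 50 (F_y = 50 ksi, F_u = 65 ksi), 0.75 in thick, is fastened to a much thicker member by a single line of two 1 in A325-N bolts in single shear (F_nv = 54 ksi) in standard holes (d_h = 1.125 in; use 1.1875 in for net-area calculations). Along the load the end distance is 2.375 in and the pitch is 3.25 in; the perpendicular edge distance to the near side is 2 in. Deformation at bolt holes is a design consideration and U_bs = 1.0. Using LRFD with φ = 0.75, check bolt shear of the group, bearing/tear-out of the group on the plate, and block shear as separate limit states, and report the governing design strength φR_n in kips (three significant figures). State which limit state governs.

63.6 kips (bolt shear governs)

Bolt shear: A_b = π·1²/4 = 0.7854 in²; R_n = 54 × 0.7854 × 2 × 1 = 84.82 kips → 0.75 × 84.82 = 63.6 kips.
Bearing: edge l_c = 1.812, r_n = 106 kips; interior l_c = 2.125, r_n = 117 kips; R_n = 106 + 1·117 = 223 kips → 167 kips.
Block shear: A_gv = 4.219, A_nv = 2.883, A_nt = 1.055 in²; R_n = min(0.6F_uA_nv, 0.6F_yA_gv) + U_bs·F_u·A_nt = 181 kips → 136 kips.
Bolt shear governs: 63.6 kips.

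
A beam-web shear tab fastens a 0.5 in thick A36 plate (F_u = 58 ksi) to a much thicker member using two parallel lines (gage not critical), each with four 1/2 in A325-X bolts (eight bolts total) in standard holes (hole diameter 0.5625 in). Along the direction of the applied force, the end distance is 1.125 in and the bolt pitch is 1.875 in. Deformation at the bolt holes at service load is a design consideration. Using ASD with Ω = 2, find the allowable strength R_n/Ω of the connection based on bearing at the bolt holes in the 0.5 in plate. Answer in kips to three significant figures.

134 kips

Per bolt r_n = 1.2 l_c t F_u ≤ 2.4 d t F_u; upper limit = 2.4 × 0.5 × 0.5 × 58 = 34.8 kips.
Edge bolt: l_c = 1.125 − 0.5625/2 = 0.8438 in → 1.2 × 0.8438 × 0.5 × 58 = 29.36 → r_n = 29.36 kips.
Interior bolts: l_c = 1.875 − 0.5625 = 1.312 in → 1.2 × 1.312 × 0.5 × 58 = 45.67 → r_n = 34.8 kips.
R_n = 2 × 29.36 + 6 × 34.8 = 267.5 kips.
Allowable strength R_n/Ω = 267.5 / 2 = 134 kips.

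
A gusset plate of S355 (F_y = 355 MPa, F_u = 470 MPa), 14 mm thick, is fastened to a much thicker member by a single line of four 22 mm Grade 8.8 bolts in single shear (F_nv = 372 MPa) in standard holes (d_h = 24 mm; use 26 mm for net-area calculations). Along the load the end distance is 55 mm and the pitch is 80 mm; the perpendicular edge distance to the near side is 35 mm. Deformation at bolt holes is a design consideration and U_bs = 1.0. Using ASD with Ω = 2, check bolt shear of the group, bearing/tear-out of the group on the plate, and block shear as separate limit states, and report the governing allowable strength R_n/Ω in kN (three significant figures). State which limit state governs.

Bolt shear: A_b = π·22²/4 = 380.1 mm²; R_n = 372 × 380.1 × 4 × 1 / 1000 = 565.6 kN → 565.6 / 2 = 283 kN.
Bearing: edge l_c = 43, r_n = 339.5 kN; interior l_c = 56, r_n = 347.4 kN; R_n = 339.5 + 3·347.4 = 1382 kN → 691 kN.
Block shear: A_gv = 4130, A_nv = 2856, A_nt = 308 mm²; R_n = min(0.6F_uA_nv, 0.6F_yA_gv) + U_bs·F_u·A_nt = 950.2 kN → 475 kN.
Bolt shear governs: 283 kN.

283 kN (bolt shear governs)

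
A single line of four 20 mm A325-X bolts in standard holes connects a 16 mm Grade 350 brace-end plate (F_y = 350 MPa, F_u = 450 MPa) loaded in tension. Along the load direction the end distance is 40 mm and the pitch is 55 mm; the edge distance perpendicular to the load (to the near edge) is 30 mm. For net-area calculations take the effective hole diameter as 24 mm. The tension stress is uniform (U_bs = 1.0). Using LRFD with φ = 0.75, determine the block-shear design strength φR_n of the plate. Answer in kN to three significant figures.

Shear plane L_v = 40 + 3·55 = 205 mm; A_gv = 205 × 16 = 3280 mm².
A_nv = (205 − 3.5·24) × 16 = 1936 mm².
A_nt = (30 − 0.5·24) × 16 = 288 mm².
0.6 F_u A_nv = 522.7 kN; 0.6 F_y A_gv = 688.8 kN → shear rupture governs the shear term.
R_n = 522.7 + 1.0 × 450 × 288 / 1000 = 652.3 kN.
Design strength φR_n = 0.75 × 652.3 = 489 kN.

489 kN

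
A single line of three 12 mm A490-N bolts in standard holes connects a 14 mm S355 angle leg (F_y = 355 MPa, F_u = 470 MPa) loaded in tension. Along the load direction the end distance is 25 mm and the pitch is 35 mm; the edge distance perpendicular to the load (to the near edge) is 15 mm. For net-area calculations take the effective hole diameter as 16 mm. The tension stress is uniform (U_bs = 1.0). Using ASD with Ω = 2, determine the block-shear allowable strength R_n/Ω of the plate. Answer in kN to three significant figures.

132 kN

Shear plane L_v = 25 + 2·35 = 95 mm; A_gv = 95 × 14 = 1330 mm².
A_nv = (95 − 2.5·16) × 14 = 770 mm².
A_nt = (15 − 0.5·16) × 14 = 98 mm².
0.6 F_u A_nv = 217.1 kN; 0.6 F_y A_gv = 283.3 kN → shear rupture governs the shear term.
R_n = 217.1 + 1.0 × 470 × 98 / 1000 = 263.2 kN.
Allowable strength R_n/Ω = 263.2 / 2 = 132 kN.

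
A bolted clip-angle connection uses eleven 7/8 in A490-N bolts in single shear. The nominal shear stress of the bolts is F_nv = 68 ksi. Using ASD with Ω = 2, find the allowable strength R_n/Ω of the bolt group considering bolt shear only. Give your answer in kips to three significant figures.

225 kips

A_b = π × 0.875² / 4 = 0.6013 in².
R_n = F_nv · A_b · n · n_s = 68 × 0.6013 × 11 × 1 = 449.8 kips.
Allowable strength R_n/Ω = 449.8 / 2 = 225 kips.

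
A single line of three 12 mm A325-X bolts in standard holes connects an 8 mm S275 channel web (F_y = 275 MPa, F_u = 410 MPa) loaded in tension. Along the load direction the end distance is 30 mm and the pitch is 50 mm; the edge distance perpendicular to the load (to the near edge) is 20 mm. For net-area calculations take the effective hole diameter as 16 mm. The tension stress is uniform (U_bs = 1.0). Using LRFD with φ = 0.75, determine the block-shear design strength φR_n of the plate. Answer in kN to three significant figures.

Shear plane L_v = 30 + 2·50 = 130 mm; A_gv = 130 × 8 = 1040 mm².
A_nv = (130 − 2.5·16) × 8 = 720 mm².
A_nt = (20 − 0.5·16) × 8 = 96 mm².
0.6 F_u A_nv = 177.1 kN; 0.6 F_y A_gv = 171.6 kN → shear yielding governs the shear term.
R_n = 171.6 + 1.0 × 410 × 96 / 1000 = 211 kN.
Design strength φR_n = 0.75 × 211 = 158 kN.

158 kN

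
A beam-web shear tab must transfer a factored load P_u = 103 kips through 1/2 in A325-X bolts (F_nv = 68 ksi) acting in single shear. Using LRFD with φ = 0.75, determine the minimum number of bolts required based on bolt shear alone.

A_b = π·0.5²/4 = 0.1963 in².
Per-bolt design strength φR_n = 0.75 × 68 × 0.1963 × 1 = 10.01 kips.
n ≥ 103 / 10.01 = 10.29 → use 11 bolts.

11 bolts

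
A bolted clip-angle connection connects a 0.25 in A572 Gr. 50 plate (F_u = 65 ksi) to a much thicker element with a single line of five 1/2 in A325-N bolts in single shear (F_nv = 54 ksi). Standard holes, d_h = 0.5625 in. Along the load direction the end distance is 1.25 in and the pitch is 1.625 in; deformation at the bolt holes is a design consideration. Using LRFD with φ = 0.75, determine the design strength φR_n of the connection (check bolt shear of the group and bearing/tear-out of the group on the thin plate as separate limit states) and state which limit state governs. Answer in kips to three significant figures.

Bolt shear: A_b = π·0.5²/4 = 0.1963 in²; R_n = 54 × 0.1963 × 5 × 1 = 53.01 kips → 0.75 × 53.01 = 39.8 kips.
Bearing (1.2 l_c t F_u ≤ 2.4 d t F_u): upper limit = 2.4·0.5·0.25·65 = 19.5 kips.
  Edge l_c = 1.25 − 0.5625/2 = 0.9688 → r_n = 18.89 kips; interior l_c = 1.625 − 0.5625 = 1.062 → r_n = 19.5 kips.
  R_n,bearing = 1·18.89 + 4·19.5 = 96.89 kips → 0.75 × 96.89 = 72.7 kips.
Bolt shear governs: 39.8 kips.

39.8 kips (bolt shear governs)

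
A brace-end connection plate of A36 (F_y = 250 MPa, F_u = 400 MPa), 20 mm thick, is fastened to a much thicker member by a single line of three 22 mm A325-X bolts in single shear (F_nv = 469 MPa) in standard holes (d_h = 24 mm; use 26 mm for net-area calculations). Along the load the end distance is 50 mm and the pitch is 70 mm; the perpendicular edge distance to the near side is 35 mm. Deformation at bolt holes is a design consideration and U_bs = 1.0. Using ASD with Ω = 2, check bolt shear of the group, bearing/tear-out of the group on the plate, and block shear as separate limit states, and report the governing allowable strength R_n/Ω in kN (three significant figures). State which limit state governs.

Bolt shear: A_b = π·22²/4 = 380.1 mm²; R_n = 469 × 380.1 × 3 × 1 / 1000 = 534.8 kN → 534.8 / 2 = 267 kN.
Bearing: edge l_c = 38, r_n = 364.8 kN; interior l_c = 46, r_n = 422.4 kN; R_n = 364.8 + 2·422.4 = 1210 kN → 605 kN.
Block shear: A_gv = 3800, A_nv = 2500, A_nt = 440 mm²; R_n = min(0.6F_uA_nv, 0.6F_yA_gv) + U_bs·F_u·A_nt = 746 kN → 373 kN.
Bolt shear governs: 267 kN.

267 kN (bolt shear governs)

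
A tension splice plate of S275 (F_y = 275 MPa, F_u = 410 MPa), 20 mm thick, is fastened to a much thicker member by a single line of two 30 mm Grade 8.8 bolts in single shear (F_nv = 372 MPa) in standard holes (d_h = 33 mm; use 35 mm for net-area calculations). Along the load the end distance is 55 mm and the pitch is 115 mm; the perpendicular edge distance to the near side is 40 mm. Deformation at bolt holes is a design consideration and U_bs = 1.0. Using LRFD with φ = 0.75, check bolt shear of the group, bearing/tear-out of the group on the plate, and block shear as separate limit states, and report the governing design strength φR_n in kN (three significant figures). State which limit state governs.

394 kN (bolt shear governs)

Bolt shear: A_b = π·30²/4 = 706.9 mm²; R_n = 372 × 706.9 × 2 × 1 / 1000 = 525.9 kN → 0.75 × 525.9 = 394 kN.
Bearing: edge l_c = 38.5, r_n = 378.8 kN; interior l_c = 82, r_n = 590.4 kN; R_n = 378.8 + 1·590.4 = 969.2 kN → 727 kN.
Block shear: A_gv = 3400, A_nv = 2350, A_nt = 450 mm²; R_n = min(0.6F_uA_nv, 0.6F_yA_gv) + U_bs·F_u·A_nt = 745.5 kN → 559 kN.
Bolt shear governs: 394 kN.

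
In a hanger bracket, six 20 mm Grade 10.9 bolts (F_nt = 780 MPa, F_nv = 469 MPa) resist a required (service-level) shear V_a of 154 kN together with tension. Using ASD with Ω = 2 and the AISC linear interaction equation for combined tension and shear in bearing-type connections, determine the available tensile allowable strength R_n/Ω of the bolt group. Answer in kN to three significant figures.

700 kN

A_b = π·20²/4 = 314.2 mm²; f_rv = 154 × 1000 / (6 × 314.2) = 81.7 MPa.
F'_nt = 1.3 F_nt − (Ω F_nt / F_nv) f_rv = 1.3·780 − (2·780/469)·81.7 = 742.2 MPa, capped at F_nt → F'_nt = 742.2 MPa.
R_n = F'_nt · A_b · n = 742.2 × 314.2 × 6 / 1000 = 1399 kN.
Allowable strength R_n/Ω = 1399 / 2 = 700 kN.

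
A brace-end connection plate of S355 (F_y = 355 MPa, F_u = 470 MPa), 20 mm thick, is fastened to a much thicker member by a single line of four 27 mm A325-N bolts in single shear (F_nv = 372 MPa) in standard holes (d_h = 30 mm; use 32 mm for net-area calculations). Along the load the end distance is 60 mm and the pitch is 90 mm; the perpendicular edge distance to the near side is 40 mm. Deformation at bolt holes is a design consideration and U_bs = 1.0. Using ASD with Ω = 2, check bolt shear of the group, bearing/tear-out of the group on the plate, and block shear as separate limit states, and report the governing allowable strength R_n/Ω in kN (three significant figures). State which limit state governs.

Bolt shear: A_b = π·27²/4 = 572.6 mm²; R_n = 372 × 572.6 × 4 × 1 / 1000 = 852 kN → 852 / 2 = 426 kN.
Bearing: edge l_c = 45, r_n = 507.6 kN; interior l_c = 60, r_n = 609.1 kN; R_n = 507.6 + 3·609.1 = 2335 kN → 1170 kN.
Block shear: A_gv = 6600, A_nv = 4360, A_nt = 480 mm²; R_n = min(0.6F_uA_nv, 0.6F_yA_gv) + U_bs·F_u·A_nt = 1455 kN → 728 kN.
Bolt shear governs: 426 kN.

426 kN (bolt shear governs)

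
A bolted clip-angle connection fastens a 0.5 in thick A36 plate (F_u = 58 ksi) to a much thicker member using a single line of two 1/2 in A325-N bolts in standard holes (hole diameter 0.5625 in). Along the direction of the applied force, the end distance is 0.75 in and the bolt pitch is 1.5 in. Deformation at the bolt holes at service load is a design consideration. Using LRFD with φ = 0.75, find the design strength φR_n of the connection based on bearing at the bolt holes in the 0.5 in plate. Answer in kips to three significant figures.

36.7 kips

Per bolt r_n = 1.2 l_c t F_u ≤ 2.4 d t F_u; upper limit = 2.4 × 0.5 × 0.5 × 58 = 34.8 kips.
Edge bolt: l_c = 0.75 − 0.5625/2 = 0.4688 in → 1.2 × 0.4688 × 0.5 × 58 = 16.31 → r_n = 16.31 kips.
Interior bolts: l_c = 1.5 − 0.5625 = 0.9375 in → 1.2 × 0.9375 × 0.5 × 58 = 32.62 → r_n = 32.62 kips.
R_n = 1 × 16.31 + 1 × 32.62 = 48.94 kips.
Design strength φR_n = 0.75 × 48.94 = 36.7 kips.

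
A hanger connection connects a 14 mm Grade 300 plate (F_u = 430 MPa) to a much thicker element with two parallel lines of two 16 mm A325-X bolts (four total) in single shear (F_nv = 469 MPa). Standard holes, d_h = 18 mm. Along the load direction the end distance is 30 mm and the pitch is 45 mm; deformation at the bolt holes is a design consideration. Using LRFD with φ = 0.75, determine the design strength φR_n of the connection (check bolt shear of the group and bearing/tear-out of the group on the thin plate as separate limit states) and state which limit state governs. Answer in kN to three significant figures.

283 kN (bolt shear governs)

Bolt shear: A_b = π·16²/4 = 201.1 mm²; R_n = 469 × 201.1 × 4 × 1 / 1000 = 377.2 kN → 0.75 × 377.2 = 283 kN.
Bearing (1.2 l_c t F_u ≤ 2.4 d t F_u): upper limit = 2.4·16·14·430 / 1000 = 231.2 kN.
  Edge l_c = 30 − 18/2 = 21 → r_n = 151.7 kN; interior l_c = 45 − 18 = 27 → r_n = 195 kN.
  R_n,bearing = 2·151.7 + 2·195 = 693.5 kN → 0.75 × 693.5 = 520 kN.
Bolt shear governs: 283 kN.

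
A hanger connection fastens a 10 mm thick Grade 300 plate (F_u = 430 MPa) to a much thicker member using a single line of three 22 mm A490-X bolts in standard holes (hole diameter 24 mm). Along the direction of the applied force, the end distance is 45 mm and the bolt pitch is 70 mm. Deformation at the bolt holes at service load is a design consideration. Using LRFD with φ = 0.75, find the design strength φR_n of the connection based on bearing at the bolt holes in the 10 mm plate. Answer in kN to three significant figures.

468 kN

Per bolt r_n = 1.2 l_c t F_u ≤ 2.4 d t F_u; upper limit = 2.4 × 22 × 10 × 430 / 1000 = 227 kN.
Edge bolt: l_c = 45 − 24/2 = 33 mm → 1.2 × 33 × 10 × 430 / 1000 = 170.3 → r_n = 170.3 kN.
Interior bolts: l_c = 70 − 24 = 46 mm → 1.2 × 46 × 10 × 430 / 1000 = 237.4 → r_n = 227 kN.
R_n = 1 × 170.3 + 2 × 227 = 624.4 kN.
Design strength φR_n = 0.75 × 624.4 = 468 kN.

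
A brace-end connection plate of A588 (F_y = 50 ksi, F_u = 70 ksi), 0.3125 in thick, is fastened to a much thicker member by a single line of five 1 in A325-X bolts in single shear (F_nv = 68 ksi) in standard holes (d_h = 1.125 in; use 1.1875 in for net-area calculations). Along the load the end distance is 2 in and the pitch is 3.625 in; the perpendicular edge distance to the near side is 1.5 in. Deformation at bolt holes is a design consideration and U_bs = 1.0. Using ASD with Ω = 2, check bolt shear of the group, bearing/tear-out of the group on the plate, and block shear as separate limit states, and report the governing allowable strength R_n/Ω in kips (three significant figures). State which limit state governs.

83.1 kips (block shear governs)

Bolt shear: A_b = π·1²/4 = 0.7854 in²; R_n = 68 × 0.7854 × 5 × 1 = 267 kips → 267 / 2 = 134 kips.
Bearing: edge l_c = 1.438, r_n = 37.73 kips; interior l_c = 2.5, r_n = 52.5 kips; R_n = 37.73 + 4·52.5 = 247.7 kips → 124 kips.
Block shear: A_gv = 5.156, A_nv = 3.486, A_nt = 0.2832 in²; R_n = min(0.6F_uA_nv, 0.6F_yA_gv) + U_bs·F_u·A_nt = 166.2 kips → 83.1 kips.
Block shear governs: 83.1 kips.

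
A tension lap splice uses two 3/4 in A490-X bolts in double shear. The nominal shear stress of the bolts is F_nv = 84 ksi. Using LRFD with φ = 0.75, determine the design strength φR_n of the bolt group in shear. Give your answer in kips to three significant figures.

111 kips

A_b = π × 0.75² / 4 = 0.4418 in².
R_n = F_nv · A_b · n · n_s = 84 × 0.4418 × 2 × 2 = 148.4 kips.
Design strength φR_n = 0.75 × 148.4 = 111 kips.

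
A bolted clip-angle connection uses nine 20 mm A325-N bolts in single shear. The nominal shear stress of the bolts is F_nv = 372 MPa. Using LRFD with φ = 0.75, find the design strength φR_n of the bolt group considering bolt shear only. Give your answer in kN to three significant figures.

A_b = π × 20² / 4 = 314.2 mm².
R_n = F_nv · A_b · n · n_s = 372 × 314.2 × 9 × 1 / 1000 = 1052 kN.
Design strength φR_n = 0.75 × 1052 = 789 kN.

789 kN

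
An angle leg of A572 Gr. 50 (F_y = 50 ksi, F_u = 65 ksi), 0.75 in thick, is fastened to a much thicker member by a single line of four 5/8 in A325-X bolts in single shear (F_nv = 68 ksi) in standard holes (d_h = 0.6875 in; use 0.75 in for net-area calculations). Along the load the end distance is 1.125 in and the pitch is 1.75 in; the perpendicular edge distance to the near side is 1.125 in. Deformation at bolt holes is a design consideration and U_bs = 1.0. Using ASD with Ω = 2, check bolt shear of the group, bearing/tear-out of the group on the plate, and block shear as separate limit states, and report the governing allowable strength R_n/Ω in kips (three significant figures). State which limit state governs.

Bolt shear: A_b = π·0.625²/4 = 0.3068 in²; R_n = 68 × 0.3068 × 4 × 1 = 83.45 kips → 83.45 / 2 = 41.7 kips.
Bearing: edge l_c = 0.7812, r_n = 45.7 kips; interior l_c = 1.062, r_n = 62.16 kips; R_n = 45.7 + 3·62.16 = 232.2 kips → 116 kips.
Block shear: A_gv = 4.781, A_nv = 2.812, A_nt = 0.5625 in²; R_n = min(0.6F_uA_nv, 0.6F_yA_gv) + U_bs·F_u·A_nt = 146.2 kips → 73.1 kips.
Bolt shear governs: 41.7 kips.

41.7 kips (bolt shear governs)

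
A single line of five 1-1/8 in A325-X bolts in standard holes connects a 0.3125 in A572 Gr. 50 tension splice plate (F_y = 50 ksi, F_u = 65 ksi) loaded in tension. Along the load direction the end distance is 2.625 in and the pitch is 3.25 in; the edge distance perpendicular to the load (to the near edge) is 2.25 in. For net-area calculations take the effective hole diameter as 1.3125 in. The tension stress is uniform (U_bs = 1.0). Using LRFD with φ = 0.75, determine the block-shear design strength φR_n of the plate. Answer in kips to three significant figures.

113 kips

Shear plane L_v = 2.625 + 4·3.25 = 15.62 in; A_gv = 15.62 × 0.3125 = 4.883 in².
A_nv = (15.62 − 4.5·1.3125) × 0.3125 = 3.037 in².
A_nt = (2.25 − 0.5·1.3125) × 0.3125 = 0.498 in².
0.6 F_u A_nv = 118.4 kips; 0.6 F_y A_gv = 146.5 kips → shear rupture governs the shear term.
R_n = 118.4 + 1.0 × 65 × 0.498 = 150.8 kips.
Design strength φR_n = 0.75 × 150.8 = 113 kips.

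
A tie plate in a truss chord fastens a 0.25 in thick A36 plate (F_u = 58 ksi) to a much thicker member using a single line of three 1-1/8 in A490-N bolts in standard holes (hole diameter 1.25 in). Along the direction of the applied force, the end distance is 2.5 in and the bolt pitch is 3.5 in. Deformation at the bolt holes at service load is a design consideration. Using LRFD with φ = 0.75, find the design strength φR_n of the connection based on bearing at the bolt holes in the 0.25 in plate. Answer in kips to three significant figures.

Per bolt r_n = 1.2 l_c t F_u ≤ 2.4 d t F_u; upper limit = 2.4 × 1.125 × 0.25 × 58 = 39.15 kips.
Edge bolt: l_c = 2.5 − 1.25/2 = 1.875 in → 1.2 × 1.875 × 0.25 × 58 = 32.62 → r_n = 32.62 kips.
Interior bolts: l_c = 3.5 − 1.25 = 2.25 in → 1.2 × 2.25 × 0.25 × 58 = 39.15 → r_n = 39.15 kips.
R_n = 1 × 32.62 + 2 × 39.15 = 110.9 kips.
Design strength φR_n = 0.75 × 110.9 = 83.2 kips.

83.2 kips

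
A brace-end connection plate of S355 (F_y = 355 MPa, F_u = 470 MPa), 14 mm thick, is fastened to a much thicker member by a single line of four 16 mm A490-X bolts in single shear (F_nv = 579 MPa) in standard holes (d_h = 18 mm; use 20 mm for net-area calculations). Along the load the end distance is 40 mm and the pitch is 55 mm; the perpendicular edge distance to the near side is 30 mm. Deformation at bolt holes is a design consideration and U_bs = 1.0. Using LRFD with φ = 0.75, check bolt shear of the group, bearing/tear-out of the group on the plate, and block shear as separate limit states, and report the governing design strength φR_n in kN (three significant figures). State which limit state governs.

349 kN (bolt shear governs)

Bolt shear: A_b = π·16²/4 = 201.1 mm²; R_n = 579 × 201.1 × 4 × 1 / 1000 = 465.7 kN → 0.75 × 465.7 = 349 kN.
Bearing: edge l_c = 31, r_n = 244.8 kN; interior l_c = 37, r_n = 252.7 kN; R_n = 244.8 + 3·252.7 = 1003 kN → 752 kN.
Block shear: A_gv = 2870, A_nv = 1890, A_nt = 280 mm²; R_n = min(0.6F_uA_nv, 0.6F_yA_gv) + U_bs·F_u·A_nt = 664.6 kN → 498 kN.
Bolt shear governs: 349 kN.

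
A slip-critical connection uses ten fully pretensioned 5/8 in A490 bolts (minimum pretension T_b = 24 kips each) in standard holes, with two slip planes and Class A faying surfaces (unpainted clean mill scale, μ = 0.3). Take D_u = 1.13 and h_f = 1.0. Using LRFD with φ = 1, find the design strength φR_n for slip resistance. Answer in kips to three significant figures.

R_n = μ · D_u · h_f · T_b · n_s · n_b = 0.3 × 1.13 × 1.0 × 24 × 2 × 10 = 162.7 kips.
Design strength φR_n = 1 × 162.7 = 163 kips.

163 kips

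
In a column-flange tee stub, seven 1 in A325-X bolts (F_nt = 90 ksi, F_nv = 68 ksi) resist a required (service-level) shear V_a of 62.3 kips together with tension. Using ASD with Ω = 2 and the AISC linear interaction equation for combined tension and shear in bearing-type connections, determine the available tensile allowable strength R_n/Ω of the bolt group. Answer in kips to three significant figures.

A_b = π·1²/4 = 0.7854 in²; f_rv = 62.3 / (7 × 0.7854) = 11.33 ksi.
F'_nt = 1.3 F_nt − (Ω F_nt / F_nv) f_rv = 1.3·90 − (2·90/68)·11.33 = 87 ksi, capped at F_nt → F'_nt = 87 ksi.
R_n = F'_nt · A_b · n = 87 × 0.7854 × 7 = 478.3 kips.
Allowable strength R_n/Ω = 478.3 / 2 = 239 kips.

239 kips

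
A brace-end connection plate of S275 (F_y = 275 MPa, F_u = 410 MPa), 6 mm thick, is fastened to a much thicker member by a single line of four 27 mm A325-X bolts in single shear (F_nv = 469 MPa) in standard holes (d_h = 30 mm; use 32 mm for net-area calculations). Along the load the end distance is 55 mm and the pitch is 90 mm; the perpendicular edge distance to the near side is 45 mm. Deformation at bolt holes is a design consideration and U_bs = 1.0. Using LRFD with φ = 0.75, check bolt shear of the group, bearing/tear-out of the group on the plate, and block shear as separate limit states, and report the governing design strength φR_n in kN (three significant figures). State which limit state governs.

289 kN (block shear governs)

Bolt shear: A_b = π·27²/4 = 572.6 mm²; R_n = 469 × 572.6 × 4 × 1 / 1000 = 1074 kN → 0.75 × 1074 = 806 kN.
Bearing: edge l_c = 40, r_n = 118.1 kN; interior l_c = 60, r_n = 159.4 kN; R_n = 118.1 + 3·159.4 = 596.3 kN → 447 kN.
Block shear: A_gv = 1950, A_nv = 1278, A_nt = 174 mm²; R_n = min(0.6F_uA_nv, 0.6F_yA_gv) + U_bs·F_u·A_nt = 385.7 kN → 289 kN.
Block shear governs: 289 kN.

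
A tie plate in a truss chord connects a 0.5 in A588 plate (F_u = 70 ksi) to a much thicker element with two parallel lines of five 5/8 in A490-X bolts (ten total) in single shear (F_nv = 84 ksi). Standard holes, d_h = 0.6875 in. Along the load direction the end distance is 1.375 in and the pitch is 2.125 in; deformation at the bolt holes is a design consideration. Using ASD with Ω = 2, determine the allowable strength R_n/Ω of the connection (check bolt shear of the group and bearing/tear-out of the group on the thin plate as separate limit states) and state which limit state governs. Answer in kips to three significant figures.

129 kips (bolt shear governs)

Bolt shear: A_b = π·0.625²/4 = 0.3068 in²; R_n = 84 × 0.3068 × 10 × 1 = 257.7 kips → 257.7 / 2 = 129 kips.
Bearing (1.2 l_c t F_u ≤ 2.4 d t F_u): upper limit = 2.4·0.625·0.5·70 = 52.5 kips.
  Edge l_c = 1.375 − 0.6875/2 = 1.031 → r_n = 43.31 kips; interior l_c = 2.125 − 0.6875 = 1.438 → r_n = 52.5 kips.
  R_n,bearing = 2·43.31 + 8·52.5 = 506.6 kips → 506.6 / 2 = 253 kips.
Bolt shear governs: 129 kips.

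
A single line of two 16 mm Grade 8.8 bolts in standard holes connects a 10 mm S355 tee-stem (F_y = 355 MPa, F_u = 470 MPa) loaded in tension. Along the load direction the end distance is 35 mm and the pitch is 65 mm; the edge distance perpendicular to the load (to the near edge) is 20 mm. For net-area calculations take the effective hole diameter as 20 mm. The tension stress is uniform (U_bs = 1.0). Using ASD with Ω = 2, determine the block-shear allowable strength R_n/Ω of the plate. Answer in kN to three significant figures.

122 kN

Shear plane L_v = 35 + 1·65 = 100 mm; A_gv = 100 × 10 = 1000 mm².
A_nv = (100 − 1.5·20) × 10 = 700 mm².
A_nt = (20 − 0.5·20) × 10 = 100 mm².
0.6 F_u A_nv = 197.4 kN; 0.6 F_y A_gv = 213 kN → shear rupture governs the shear term.
R_n = 197.4 + 1.0 × 470 × 100 / 1000 = 244.4 kN.
Allowable strength R_n/Ω = 244.4 / 2 = 122 kN.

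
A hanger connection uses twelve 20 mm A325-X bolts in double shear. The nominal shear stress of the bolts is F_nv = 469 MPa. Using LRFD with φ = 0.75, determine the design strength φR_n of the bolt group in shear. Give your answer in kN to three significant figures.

A_b = π × 20² / 4 = 314.2 mm².
R_n = F_nv · A_b · n · n_s = 469 × 314.2 × 12 × 2 / 1000 = 3536 kN.
Design strength φR_n = 0.75 × 3536 = 2650 kN.

2650 kN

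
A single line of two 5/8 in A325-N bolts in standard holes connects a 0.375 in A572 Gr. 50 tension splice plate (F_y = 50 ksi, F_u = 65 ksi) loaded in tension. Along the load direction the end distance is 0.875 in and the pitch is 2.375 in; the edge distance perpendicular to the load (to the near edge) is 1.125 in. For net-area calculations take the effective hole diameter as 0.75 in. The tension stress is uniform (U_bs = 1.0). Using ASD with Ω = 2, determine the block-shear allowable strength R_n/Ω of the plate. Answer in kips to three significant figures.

24.7 kips

Shear plane L_v = 0.875 + 1·2.375 = 3.25 in; A_gv = 3.25 × 0.375 = 1.219 in².
A_nv = (3.25 − 1.5·0.75) × 0.375 = 0.7969 in².
A_nt = (1.125 − 0.5·0.75) × 0.375 = 0.2812 in².
0.6 F_u A_nv = 31.08 kips; 0.6 F_y A_gv = 36.56 kips → shear rupture governs the shear term.
R_n = 31.08 + 1.0 × 65 × 0.2812 = 49.36 kips.
Allowable strength R_n/Ω = 49.36 / 2 = 24.7 kips.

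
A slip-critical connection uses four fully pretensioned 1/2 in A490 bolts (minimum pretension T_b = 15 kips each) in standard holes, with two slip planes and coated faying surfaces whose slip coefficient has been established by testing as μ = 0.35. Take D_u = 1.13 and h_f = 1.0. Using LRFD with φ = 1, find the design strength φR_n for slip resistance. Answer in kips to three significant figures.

R_n = μ · D_u · h_f · T_b · n_s · n_b = 0.35 × 1.13 × 1.0 × 15 × 2 × 4 = 47.46 kips.
Design strength φR_n = 1 × 47.46 = 47.5 kips.

47.5 kips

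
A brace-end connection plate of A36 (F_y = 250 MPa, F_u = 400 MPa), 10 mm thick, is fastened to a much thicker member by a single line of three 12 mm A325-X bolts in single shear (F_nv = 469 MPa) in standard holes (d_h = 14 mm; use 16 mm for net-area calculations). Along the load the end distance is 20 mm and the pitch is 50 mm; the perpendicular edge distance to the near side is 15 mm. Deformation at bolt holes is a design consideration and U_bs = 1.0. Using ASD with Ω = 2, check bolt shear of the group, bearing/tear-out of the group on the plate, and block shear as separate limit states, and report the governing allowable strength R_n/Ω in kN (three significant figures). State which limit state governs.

79.6 kN (bolt shear governs)

Bolt shear: A_b = π·12²/4 = 113.1 mm²; R_n = 469 × 113.1 × 3 × 1 / 1000 = 159.1 kN → 159.1 / 2 = 79.6 kN.
Bearing: edge l_c = 13, r_n = 62.4 kN; interior l_c = 36, r_n = 115.2 kN; R_n = 62.4 + 2·115.2 = 292.8 kN → 146 kN.
Block shear: A_gv = 1200, A_nv = 800, A_nt = 70 mm²; R_n = min(0.6F_uA_nv, 0.6F_yA_gv) + U_bs·F_u·A_nt = 208 kN → 104 kN.
Bolt shear governs: 79.6 kN.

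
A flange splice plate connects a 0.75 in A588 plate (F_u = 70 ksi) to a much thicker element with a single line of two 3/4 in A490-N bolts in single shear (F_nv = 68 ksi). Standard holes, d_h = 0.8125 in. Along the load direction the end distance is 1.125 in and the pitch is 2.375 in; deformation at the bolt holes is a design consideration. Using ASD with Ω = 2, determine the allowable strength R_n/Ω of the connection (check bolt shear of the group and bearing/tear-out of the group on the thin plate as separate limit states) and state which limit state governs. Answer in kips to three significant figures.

30 kips (bolt shear governs)

Bolt shear: A_b = π·0.75²/4 = 0.4418 in²; R_n = 68 × 0.4418 × 2 × 1 = 60.08 kips → 60.08 / 2 = 30 kips.
Bearing (1.2 l_c t F_u ≤ 2.4 d t F_u): upper limit = 2.4·0.75·0.75·70 = 94.5 kips.
  Edge l_c = 1.125 − 0.8125/2 = 0.7188 → r_n = 45.28 kips; interior l_c = 2.375 − 0.8125 = 1.562 → r_n = 94.5 kips.
  R_n,bearing = 1·45.28 + 1·94.5 = 139.8 kips → 139.8 / 2 = 69.9 kips.
Bolt shear governs: 30 kips.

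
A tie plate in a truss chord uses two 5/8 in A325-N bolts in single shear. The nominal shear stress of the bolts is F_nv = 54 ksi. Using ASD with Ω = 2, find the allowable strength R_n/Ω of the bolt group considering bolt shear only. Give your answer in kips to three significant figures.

16.6 kips

A_b = π × 0.625² / 4 = 0.3068 in².
R_n = F_nv · A_b · n · n_s = 54 × 0.3068 × 2 × 1 = 33.13 kips.
Allowable strength R_n/Ω = 33.13 / 2 = 16.6 kips.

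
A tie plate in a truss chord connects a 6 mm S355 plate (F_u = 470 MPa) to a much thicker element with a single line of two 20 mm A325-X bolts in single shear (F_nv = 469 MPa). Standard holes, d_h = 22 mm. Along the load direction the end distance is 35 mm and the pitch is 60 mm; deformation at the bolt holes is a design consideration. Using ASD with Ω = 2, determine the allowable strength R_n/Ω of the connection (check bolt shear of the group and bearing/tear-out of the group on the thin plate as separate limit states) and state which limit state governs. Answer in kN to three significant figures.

105 kN (bearing governs)

Bolt shear: A_b = π·20²/4 = 314.2 mm²; R_n = 469 × 314.2 × 2 × 1 / 1000 = 294.7 kN → 294.7 / 2 = 147 kN.
Bearing (1.2 l_c t F_u ≤ 2.4 d t F_u): upper limit = 2.4·20·6·470 / 1000 = 135.4 kN.
  Edge l_c = 35 − 22/2 = 24 → r_n = 81.22 kN; interior l_c = 60 − 22 = 38 → r_n = 128.6 kN.
  R_n,bearing = 1·81.22 + 1·128.6 = 209.8 kN → 209.8 / 2 = 105 kN.
Bearing governs: 105 kN.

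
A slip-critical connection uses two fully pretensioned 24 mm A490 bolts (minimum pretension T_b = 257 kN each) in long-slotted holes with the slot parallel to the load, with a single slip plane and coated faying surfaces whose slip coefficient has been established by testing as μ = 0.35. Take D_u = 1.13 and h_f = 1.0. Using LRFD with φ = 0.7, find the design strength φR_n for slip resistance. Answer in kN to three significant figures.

142 kN

R_n = μ · D_u · h_f · T_b · n_s · n_b = 0.35 × 1.13 × 1.0 × 257 × 1 × 2 = 203.3 kN.
Design strength φR_n = 0.7 × 203.3 = 142 kN.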